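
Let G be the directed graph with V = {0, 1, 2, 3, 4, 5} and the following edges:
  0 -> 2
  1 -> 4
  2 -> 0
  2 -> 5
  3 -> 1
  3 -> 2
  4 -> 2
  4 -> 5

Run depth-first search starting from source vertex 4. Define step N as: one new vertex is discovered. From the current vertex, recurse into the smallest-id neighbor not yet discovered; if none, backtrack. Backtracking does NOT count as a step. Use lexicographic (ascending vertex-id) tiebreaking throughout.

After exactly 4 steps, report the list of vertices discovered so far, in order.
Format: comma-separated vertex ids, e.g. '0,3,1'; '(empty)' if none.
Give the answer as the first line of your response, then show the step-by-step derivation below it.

4,2,0,5

step 1: discover 4; path=4; order=4
step 2: discover 2; path=4>2; order=4,2
step 3: discover 0; path=4>2>0; order=4,2,0
step 4: discover 5; path=4>2>5; order=4,2,0,5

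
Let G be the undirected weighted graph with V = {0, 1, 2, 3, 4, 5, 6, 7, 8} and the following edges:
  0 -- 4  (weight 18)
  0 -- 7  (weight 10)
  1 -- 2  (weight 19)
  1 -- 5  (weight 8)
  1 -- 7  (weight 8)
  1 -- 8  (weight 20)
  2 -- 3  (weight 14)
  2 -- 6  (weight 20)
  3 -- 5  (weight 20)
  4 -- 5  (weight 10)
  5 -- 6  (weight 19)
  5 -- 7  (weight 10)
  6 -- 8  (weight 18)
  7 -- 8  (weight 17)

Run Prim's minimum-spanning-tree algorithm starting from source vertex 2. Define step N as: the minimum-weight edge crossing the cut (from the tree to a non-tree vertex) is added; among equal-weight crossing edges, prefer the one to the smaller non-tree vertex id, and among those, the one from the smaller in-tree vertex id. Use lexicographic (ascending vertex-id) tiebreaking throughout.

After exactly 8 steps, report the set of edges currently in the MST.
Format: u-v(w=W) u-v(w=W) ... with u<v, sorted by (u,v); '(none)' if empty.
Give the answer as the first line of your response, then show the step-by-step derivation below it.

0-7(w=10) 1-2(w=19) 1-5(w=8) 1-7(w=8) 2-3(w=14) 4-5(w=10) 6-8(w=18) 7-8(w=17)

step 1: add edge 2-3 (w=14); MST = {2-3(w=14)}
step 2: add edge 1-2 (w=19); MST = {1-2(w=19) 2-3(w=14)}
step 3: add edge 1-5 (w=8); MST = {1-2(w=19) 1-5(w=8) 2-3(w=14)}
step 4: add edge 1-7 (w=8); MST = {1-2(w=19) 1-5(w=8) 1-7(w=8) 2-3(w=14)}
step 5: add edge 0-7 (w=10); MST = {0-7(w=10) 1-2(w=19) 1-5(w=8) 1-7(w=8) 2-3(w=14)}
step 6: add edge 4-5 (w=10); MST = {0-7(w=10) 1-2(w=19) 1-5(w=8) 1-7(w=8) 2-3(w=14) 4-5(w=10)}
step 7: add edge 7-8 (w=17); MST = {0-7(w=10) 1-2(w=19) 1-5(w=8) 1-7(w=8) 2-3(w=14) 4-5(w=10) 7-8(w=17)}
step 8: add edge 6-8 (w=18); MST = {0-7(w=10) 1-2(w=19) 1-5(w=8) 1-7(w=8) 2-3(w=14) 4-5(w=10) 6-8(w=18) 7-8(w=17)}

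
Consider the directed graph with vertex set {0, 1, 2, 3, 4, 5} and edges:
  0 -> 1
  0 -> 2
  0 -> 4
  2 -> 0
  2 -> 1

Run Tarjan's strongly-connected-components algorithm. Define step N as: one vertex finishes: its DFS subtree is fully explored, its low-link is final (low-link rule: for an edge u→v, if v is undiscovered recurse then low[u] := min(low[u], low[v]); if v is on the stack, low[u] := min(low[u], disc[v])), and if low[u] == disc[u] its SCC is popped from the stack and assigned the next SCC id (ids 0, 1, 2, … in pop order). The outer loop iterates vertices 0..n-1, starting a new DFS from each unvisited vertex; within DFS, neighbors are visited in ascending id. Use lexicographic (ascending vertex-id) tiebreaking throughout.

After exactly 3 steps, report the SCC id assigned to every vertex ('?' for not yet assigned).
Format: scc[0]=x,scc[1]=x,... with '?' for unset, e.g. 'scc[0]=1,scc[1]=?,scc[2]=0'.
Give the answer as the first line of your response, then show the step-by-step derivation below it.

scc[0]=?,scc[1]=0,scc[2]=?,scc[3]=?,scc[4]=1,scc[5]=?

step 1: low=(low[0]=0,low[1]=1,low[2]=?,low[3]=?,low[4]=?,low[5]=?); scc=(scc[0]=?,scc[1]=0,scc[2]=?,scc[3]=?,scc[4]=?,scc[5]=?)
step 2: low=(low[0]=0,low[1]=1,low[2]=0,low[3]=?,low[4]=?,low[5]=?); scc=(scc[0]=?,scc[1]=0,scc[2]=?,scc[3]=?,scc[4]=?,scc[5]=?)
step 3: low=(low[0]=0,low[1]=1,low[2]=0,low[3]=?,low[4]=3,low[5]=?); scc=(scc[0]=?,scc[1]=0,scc[2]=?,scc[3]=?,scc[4]=1,scc[5]=?)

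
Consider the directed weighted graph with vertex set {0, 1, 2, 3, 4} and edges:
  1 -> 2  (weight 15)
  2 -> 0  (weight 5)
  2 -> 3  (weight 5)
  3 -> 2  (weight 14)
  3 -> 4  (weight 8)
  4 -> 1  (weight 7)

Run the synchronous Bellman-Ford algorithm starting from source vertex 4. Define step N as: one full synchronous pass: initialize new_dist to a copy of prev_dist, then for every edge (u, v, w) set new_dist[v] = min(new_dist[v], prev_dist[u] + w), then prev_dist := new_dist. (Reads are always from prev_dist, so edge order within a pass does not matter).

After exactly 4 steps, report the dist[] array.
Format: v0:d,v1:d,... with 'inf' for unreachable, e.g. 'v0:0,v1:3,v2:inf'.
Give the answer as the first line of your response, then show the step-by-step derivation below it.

v0:27,v1:7,v2:22,v3:27,v4:0

step 1: dist = v0:inf,v1:7,v2:inf,v3:inf,v4:0
step 2: dist = v0:inf,v1:7,v2:22,v3:inf,v4:0
step 3: dist = v0:27,v1:7,v2:22,v3:27,v4:0
step 4: dist = v0:27,v1:7,v2:22,v3:27,v4:0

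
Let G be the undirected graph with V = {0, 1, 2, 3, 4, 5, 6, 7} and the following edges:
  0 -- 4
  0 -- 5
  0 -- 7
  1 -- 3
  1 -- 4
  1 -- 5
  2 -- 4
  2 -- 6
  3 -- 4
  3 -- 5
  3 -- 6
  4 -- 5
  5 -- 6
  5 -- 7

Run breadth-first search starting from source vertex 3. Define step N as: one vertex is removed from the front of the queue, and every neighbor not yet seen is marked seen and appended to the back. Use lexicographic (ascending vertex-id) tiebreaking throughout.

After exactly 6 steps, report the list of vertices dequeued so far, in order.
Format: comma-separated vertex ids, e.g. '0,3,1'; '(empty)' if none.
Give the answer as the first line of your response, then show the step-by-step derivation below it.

3,1,4,5,6,0

step 1: dequeue 3; queue=[1,4,5,6]; order=3
step 2: dequeue 1; queue=[4,5,6]; order=3,1
step 3: dequeue 4; queue=[5,6,0,2]; order=3,1,4
step 4: dequeue 5; queue=[6,0,2,7]; order=3,1,4,5
step 5: dequeue 6; queue=[0,2,7]; order=3,1,4,5,6
step 6: dequeue 0; queue=[2,7]; order=3,1,4,5,6,0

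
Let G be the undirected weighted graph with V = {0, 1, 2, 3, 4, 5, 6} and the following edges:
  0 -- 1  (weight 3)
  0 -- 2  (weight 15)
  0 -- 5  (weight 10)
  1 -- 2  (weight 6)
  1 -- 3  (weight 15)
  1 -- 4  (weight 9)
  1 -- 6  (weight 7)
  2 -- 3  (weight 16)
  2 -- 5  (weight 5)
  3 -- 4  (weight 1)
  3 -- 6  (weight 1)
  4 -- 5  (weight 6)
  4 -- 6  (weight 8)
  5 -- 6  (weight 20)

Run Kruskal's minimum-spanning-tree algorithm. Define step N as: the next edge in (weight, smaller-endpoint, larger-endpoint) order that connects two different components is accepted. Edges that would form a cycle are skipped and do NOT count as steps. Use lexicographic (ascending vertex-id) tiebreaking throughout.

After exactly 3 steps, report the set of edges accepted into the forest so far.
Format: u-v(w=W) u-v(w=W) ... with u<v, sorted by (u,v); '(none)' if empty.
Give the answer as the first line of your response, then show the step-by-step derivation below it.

0-1(w=3) 3-4(w=1) 3-6(w=1)

step 1: add edge 3-4 (w=1); MST = {3-4(w=1)}
step 2: add edge 3-6 (w=1); MST = {3-4(w=1) 3-6(w=1)}
step 3: add edge 0-1 (w=3); MST = {0-1(w=3) 3-4(w=1) 3-6(w=1)}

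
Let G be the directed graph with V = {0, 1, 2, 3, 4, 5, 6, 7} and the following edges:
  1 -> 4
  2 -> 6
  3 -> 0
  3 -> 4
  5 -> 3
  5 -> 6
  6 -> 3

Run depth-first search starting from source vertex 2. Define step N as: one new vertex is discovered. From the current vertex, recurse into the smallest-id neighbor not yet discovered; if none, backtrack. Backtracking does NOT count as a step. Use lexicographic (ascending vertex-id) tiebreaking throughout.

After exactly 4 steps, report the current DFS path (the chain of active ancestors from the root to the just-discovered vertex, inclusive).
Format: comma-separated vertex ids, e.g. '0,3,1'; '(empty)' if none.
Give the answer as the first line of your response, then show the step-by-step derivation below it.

2,6,3,0

step 1: discover 2; path=2; order=2
step 2: discover 6; path=2>6; order=2,6
step 3: discover 3; path=2>6>3; order=2,6,3
step 4: discover 0; path=2>6>3>0; order=2,6,3,0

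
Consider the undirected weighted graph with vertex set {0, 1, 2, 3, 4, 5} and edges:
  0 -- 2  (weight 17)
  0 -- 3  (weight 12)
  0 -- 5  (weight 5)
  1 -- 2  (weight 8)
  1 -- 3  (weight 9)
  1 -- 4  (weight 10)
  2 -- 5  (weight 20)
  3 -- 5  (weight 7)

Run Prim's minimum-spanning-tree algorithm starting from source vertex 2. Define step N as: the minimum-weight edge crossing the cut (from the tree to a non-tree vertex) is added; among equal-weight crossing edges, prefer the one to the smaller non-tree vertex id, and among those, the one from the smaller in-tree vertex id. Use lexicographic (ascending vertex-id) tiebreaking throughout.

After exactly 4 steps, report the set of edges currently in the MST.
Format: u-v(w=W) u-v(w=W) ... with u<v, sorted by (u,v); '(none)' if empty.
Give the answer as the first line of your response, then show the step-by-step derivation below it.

0-5(w=5) 1-2(w=8) 1-3(w=9) 3-5(w=7)

step 1: add edge 1-2 (w=8); MST = {1-2(w=8)}
step 2: add edge 1-3 (w=9); MST = {1-2(w=8) 1-3(w=9)}
step 3: add edge 3-5 (w=7); MST = {1-2(w=8) 1-3(w=9) 3-5(w=7)}
step 4: add edge 0-5 (w=5); MST = {0-5(w=5) 1-2(w=8) 1-3(w=9) 3-5(w=7)}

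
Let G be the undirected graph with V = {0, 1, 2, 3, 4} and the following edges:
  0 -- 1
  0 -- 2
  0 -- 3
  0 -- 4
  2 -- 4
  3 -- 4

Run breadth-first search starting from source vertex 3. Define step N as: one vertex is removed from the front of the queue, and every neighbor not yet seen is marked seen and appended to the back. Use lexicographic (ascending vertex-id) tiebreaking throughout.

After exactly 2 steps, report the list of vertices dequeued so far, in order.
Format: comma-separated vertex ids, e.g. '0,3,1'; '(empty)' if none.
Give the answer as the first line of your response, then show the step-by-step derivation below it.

3,0

step 1: dequeue 3; queue=[0,4]; order=3
step 2: dequeue 0; queue=[4,1,2]; order=3,0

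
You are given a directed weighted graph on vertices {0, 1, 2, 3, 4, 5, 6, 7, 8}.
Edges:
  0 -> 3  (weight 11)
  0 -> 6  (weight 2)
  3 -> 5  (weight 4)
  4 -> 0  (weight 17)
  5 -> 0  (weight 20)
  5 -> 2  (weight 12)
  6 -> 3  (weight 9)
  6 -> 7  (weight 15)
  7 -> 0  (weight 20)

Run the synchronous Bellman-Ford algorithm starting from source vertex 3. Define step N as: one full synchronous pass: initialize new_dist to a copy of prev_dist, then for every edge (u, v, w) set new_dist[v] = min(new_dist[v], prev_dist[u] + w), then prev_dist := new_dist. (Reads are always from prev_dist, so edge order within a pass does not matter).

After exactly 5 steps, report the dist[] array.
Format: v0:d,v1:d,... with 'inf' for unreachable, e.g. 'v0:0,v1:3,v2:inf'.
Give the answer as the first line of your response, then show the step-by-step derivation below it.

v0:24,v1:inf,v2:16,v3:0,v4:inf,v5:4,v6:26,v7:41,v8:inf

step 1: dist = v0:inf,v1:inf,v2:inf,v3:0,v4:inf,v5:4,v6:inf,v7:inf,v8:inf
step 2: dist = v0:24,v1:inf,v2:16,v3:0,v4:inf,v5:4,v6:inf,v7:inf,v8:inf
step 3: dist = v0:24,v1:inf,v2:16,v3:0,v4:inf,v5:4,v6:26,v7:inf,v8:inf
step 4: dist = v0:24,v1:inf,v2:16,v3:0,v4:inf,v5:4,v6:26,v7:41,v8:inf
step 5: dist = v0:24,v1:inf,v2:16,v3:0,v4:inf,v5:4,v6:26,v7:41,v8:inf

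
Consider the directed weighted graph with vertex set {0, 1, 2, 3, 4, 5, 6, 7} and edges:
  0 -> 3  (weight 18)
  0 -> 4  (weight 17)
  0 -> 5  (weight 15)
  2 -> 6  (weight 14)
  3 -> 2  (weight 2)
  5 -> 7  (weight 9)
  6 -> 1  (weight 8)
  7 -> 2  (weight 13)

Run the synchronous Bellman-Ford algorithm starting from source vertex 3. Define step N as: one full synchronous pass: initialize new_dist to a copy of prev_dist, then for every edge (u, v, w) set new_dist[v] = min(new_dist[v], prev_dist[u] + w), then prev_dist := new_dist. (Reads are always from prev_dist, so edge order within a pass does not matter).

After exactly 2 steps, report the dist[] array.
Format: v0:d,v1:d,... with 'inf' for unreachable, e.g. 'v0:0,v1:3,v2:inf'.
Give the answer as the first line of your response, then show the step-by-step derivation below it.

v0:inf,v1:inf,v2:2,v3:0,v4:inf,v5:inf,v6:16,v7:inf

step 1: dist = v0:inf,v1:inf,v2:2,v3:0,v4:inf,v5:inf,v6:inf,v7:inf
step 2: dist = v0:inf,v1:inf,v2:2,v3:0,v4:inf,v5:inf,v6:16,v7:inf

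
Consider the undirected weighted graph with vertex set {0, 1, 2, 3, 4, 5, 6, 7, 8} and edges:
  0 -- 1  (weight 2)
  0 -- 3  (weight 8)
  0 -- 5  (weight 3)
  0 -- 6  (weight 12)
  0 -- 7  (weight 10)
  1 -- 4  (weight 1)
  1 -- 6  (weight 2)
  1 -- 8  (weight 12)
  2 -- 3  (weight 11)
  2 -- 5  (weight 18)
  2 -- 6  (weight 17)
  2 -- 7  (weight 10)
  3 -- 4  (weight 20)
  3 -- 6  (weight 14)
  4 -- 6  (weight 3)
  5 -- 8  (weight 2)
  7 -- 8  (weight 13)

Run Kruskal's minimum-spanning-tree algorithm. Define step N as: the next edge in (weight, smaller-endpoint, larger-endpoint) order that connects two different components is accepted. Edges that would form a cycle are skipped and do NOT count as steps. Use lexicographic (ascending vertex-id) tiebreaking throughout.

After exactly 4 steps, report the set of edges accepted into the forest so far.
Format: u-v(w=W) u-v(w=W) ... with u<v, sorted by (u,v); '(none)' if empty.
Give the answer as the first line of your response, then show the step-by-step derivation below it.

0-1(w=2) 1-4(w=1) 1-6(w=2) 5-8(w=2)

step 1: add edge 1-4 (w=1); MST = {1-4(w=1)}
step 2: add edge 0-1 (w=2); MST = {0-1(w=2) 1-4(w=1)}
step 3: add edge 1-6 (w=2); MST = {0-1(w=2) 1-4(w=1) 1-6(w=2)}
step 4: add edge 5-8 (w=2); MST = {0-1(w=2) 1-4(w=1) 1-6(w=2) 5-8(w=2)}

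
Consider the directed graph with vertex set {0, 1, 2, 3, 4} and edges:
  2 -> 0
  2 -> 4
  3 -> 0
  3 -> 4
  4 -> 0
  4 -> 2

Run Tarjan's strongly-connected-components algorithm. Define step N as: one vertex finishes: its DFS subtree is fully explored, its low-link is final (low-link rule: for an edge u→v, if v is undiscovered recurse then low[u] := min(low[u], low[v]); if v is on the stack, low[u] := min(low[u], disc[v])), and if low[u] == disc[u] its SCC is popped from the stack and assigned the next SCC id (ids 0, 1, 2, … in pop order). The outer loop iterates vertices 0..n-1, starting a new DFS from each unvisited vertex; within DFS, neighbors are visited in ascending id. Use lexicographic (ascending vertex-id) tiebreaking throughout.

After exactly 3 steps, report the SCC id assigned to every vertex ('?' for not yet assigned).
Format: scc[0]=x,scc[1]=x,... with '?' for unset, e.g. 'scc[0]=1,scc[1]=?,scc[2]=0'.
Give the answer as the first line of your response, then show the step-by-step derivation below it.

scc[0]=0,scc[1]=1,scc[2]=?,scc[3]=?,scc[4]=?

step 1: low=(low[0]=0,low[1]=?,low[2]=?,low[3]=?,low[4]=?); scc=(scc[0]=0,scc[1]=?,scc[2]=?,scc[3]=?,scc[4]=?)
step 2: low=(low[0]=0,low[1]=1,low[2]=?,low[3]=?,low[4]=?); scc=(scc[0]=0,scc[1]=1,scc[2]=?,scc[3]=?,scc[4]=?)
step 3: low=(low[0]=0,low[1]=1,low[2]=2,low[3]=?,low[4]=2); scc=(scc[0]=0,scc[1]=1,scc[2]=?,scc[3]=?,scc[4]=?)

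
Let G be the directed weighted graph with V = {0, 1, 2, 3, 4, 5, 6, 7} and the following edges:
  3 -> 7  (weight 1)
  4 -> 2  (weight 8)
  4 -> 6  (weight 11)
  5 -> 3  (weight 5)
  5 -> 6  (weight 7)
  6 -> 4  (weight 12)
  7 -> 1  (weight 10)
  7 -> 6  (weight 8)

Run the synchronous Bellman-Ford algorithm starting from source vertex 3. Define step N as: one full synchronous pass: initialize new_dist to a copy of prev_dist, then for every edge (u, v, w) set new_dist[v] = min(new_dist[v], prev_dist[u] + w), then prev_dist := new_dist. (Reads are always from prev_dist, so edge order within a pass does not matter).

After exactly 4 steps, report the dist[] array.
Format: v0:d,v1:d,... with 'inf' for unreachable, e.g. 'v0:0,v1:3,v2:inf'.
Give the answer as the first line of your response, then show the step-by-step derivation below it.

v0:inf,v1:11,v2:29,v3:0,v4:21,v5:inf,v6:9,v7:1

step 1: dist = v0:inf,v1:inf,v2:inf,v3:0,v4:inf,v5:inf,v6:inf,v7:1
step 2: dist = v0:inf,v1:11,v2:inf,v3:0,v4:inf,v5:inf,v6:9,v7:1
step 3: dist = v0:inf,v1:11,v2:inf,v3:0,v4:21,v5:inf,v6:9,v7:1
step 4: dist = v0:inf,v1:11,v2:29,v3:0,v4:21,v5:inf,v6:9,v7:1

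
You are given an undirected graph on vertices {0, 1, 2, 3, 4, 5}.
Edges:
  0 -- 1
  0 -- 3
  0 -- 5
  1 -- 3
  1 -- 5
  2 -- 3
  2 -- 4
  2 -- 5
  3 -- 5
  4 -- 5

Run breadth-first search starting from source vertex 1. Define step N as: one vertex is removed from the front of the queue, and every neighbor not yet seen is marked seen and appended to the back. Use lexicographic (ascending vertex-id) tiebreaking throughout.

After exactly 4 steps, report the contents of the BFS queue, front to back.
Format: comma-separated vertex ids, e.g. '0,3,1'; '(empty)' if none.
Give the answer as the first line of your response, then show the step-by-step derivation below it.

2,4

step 1: dequeue 1; queue=[0,3,5]; order=1
step 2: dequeue 0; queue=[3,5]; order=1,0
step 3: dequeue 3; queue=[5,2]; order=1,0,3
step 4: dequeue 5; queue=[2,4]; order=1,0,3,5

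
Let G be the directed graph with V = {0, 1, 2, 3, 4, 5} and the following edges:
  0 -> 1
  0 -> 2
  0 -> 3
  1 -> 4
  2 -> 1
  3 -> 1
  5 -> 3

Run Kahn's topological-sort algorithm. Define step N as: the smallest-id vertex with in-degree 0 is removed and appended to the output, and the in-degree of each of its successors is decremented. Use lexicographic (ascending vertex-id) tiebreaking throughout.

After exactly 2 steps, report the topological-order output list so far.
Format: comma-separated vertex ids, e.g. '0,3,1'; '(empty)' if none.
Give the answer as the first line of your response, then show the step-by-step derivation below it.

0,2

step 1: output 0; order=[0]; indeg=(0,2,0,1,1,0)
step 2: output 2; order=[0,2]; indeg=(0,1,0,1,1,0)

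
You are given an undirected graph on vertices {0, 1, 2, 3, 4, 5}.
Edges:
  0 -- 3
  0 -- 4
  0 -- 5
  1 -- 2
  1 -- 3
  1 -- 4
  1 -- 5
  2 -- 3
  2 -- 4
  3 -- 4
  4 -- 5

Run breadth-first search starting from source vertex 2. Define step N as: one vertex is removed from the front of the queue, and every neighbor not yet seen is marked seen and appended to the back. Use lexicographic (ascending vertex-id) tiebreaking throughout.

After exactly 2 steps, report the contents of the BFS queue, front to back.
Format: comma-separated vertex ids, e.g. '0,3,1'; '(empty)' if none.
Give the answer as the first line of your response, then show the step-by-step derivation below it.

3,4,5

step 1: dequeue 2; queue=[1,3,4]; order=2
step 2: dequeue 1; queue=[3,4,5]; order=2,1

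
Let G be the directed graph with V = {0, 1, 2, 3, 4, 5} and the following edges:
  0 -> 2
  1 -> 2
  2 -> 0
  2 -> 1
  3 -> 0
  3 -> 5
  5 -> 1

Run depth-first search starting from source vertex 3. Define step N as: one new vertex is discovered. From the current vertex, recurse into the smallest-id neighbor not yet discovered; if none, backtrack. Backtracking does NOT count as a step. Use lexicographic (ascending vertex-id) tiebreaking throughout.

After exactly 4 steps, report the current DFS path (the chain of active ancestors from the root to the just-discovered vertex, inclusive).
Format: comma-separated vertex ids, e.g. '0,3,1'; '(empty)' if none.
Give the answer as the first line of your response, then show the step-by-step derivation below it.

3,0,2,1

step 1: discover 3; path=3; order=3
step 2: discover 0; path=3>0; order=3,0
step 3: discover 2; path=3>0>2; order=3,0,2
step 4: discover 1; path=3>0>2>1; order=3,0,2,1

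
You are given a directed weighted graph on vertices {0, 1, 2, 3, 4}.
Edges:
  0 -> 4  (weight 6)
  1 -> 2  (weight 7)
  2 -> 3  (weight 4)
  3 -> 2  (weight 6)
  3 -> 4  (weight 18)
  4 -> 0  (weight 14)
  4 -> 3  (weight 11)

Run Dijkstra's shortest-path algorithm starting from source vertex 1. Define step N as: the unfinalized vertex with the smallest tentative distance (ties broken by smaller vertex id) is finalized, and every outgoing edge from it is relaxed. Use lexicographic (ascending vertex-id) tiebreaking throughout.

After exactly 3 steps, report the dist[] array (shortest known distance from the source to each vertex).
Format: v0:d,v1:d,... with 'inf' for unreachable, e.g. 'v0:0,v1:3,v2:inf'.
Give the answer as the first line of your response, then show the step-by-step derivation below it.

v0:inf,v1:0,v2:7,v3:11,v4:29

step 1: dist = v0:inf,v1:0,v2:7,v3:inf,v4:inf
step 2: dist = v0:inf,v1:0,v2:7,v3:11,v4:inf
step 3: dist = v0:inf,v1:0,v2:7,v3:11,v4:29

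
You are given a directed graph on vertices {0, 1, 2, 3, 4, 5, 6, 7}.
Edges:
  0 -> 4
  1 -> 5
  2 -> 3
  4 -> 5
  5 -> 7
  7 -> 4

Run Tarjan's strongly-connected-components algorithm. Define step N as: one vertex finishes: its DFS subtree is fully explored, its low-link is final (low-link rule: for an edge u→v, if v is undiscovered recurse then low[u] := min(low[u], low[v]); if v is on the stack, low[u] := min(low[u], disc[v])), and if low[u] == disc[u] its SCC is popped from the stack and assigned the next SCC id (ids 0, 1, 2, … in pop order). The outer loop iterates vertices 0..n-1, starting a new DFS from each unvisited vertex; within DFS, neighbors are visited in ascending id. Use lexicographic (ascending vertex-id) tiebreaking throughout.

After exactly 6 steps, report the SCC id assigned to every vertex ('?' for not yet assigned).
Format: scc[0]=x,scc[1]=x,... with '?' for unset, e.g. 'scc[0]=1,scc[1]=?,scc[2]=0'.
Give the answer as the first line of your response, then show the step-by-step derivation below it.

scc[0]=1,scc[1]=2,scc[2]=?,scc[3]=3,scc[4]=0,scc[5]=0,scc[6]=?,scc[7]=0

step 1: low=(low[0]=0,low[1]=?,low[2]=?,low[3]=?,low[4]=1,low[5]=2,low[6]=?,low[7]=1); scc=(scc[0]=?,scc[1]=?,scc[2]=?,scc[3]=?,scc[4]=?,scc[5]=?,scc[6]=?,scc[7]=?)
step 2: low=(low[0]=0,low[1]=?,low[2]=?,low[3]=?,low[4]=1,low[5]=1,low[6]=?,low[7]=1); scc=(scc[0]=?,scc[1]=?,scc[2]=?,scc[3]=?,scc[4]=?,scc[5]=?,scc[6]=?,scc[7]=?)
step 3: low=(low[0]=0,low[1]=?,low[2]=?,low[3]=?,low[4]=1,low[5]=1,low[6]=?,low[7]=1); scc=(scc[0]=?,scc[1]=?,scc[2]=?,scc[3]=?,scc[4]=0,scc[5]=0,scc[6]=?,scc[7]=0)
step 4: low=(low[0]=0,low[1]=?,low[2]=?,low[3]=?,low[4]=1,low[5]=1,low[6]=?,low[7]=1); scc=(scc[0]=1,scc[1]=?,scc[2]=?,scc[3]=?,scc[4]=0,scc[5]=0,scc[6]=?,scc[7]=0)
step 5: low=(low[0]=0,low[1]=4,low[2]=?,low[3]=?,low[4]=1,low[5]=1,low[6]=?,low[7]=1); scc=(scc[0]=1,scc[1]=2,scc[2]=?,scc[3]=?,scc[4]=0,scc[5]=0,scc[6]=?,scc[7]=0)
step 6: low=(low[0]=0,low[1]=4,low[2]=5,low[3]=6,low[4]=1,low[5]=1,low[6]=?,low[7]=1); scc=(scc[0]=1,scc[1]=2,scc[2]=?,scc[3]=3,scc[4]=0,scc[5]=0,scc[6]=?,scc[7]=0)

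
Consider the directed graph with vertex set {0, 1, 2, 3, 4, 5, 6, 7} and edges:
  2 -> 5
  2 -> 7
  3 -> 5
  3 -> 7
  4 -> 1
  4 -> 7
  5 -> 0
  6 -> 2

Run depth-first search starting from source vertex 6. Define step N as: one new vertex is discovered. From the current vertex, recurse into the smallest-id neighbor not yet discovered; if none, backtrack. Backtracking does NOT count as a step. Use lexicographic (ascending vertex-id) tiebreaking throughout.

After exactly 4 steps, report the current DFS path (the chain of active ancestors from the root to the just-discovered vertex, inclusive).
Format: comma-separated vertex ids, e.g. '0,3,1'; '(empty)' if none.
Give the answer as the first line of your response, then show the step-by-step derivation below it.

6,2,5,0

step 1: discover 6; path=6; order=6
step 2: discover 2; path=6>2; order=6,2
step 3: discover 5; path=6>2>5; order=6,2,5
step 4: discover 0; path=6>2>5>0; order=6,2,5,0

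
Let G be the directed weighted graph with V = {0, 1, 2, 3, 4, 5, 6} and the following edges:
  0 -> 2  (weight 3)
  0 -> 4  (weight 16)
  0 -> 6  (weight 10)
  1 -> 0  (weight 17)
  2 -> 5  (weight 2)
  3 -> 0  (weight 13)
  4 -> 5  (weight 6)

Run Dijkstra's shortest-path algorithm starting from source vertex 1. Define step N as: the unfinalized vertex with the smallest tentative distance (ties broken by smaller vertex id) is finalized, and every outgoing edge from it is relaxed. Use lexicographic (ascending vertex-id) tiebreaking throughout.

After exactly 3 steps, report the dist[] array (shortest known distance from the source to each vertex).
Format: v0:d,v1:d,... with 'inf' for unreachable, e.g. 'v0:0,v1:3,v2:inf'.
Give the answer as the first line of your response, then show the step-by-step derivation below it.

v0:17,v1:0,v2:20,v3:inf,v4:33,v5:22,v6:27

step 1: dist = v0:17,v1:0,v2:inf,v3:inf,v4:inf,v5:inf,v6:inf
step 2: dist = v0:17,v1:0,v2:20,v3:inf,v4:33,v5:inf,v6:27
step 3: dist = v0:17,v1:0,v2:20,v3:inf,v4:33,v5:22,v6:27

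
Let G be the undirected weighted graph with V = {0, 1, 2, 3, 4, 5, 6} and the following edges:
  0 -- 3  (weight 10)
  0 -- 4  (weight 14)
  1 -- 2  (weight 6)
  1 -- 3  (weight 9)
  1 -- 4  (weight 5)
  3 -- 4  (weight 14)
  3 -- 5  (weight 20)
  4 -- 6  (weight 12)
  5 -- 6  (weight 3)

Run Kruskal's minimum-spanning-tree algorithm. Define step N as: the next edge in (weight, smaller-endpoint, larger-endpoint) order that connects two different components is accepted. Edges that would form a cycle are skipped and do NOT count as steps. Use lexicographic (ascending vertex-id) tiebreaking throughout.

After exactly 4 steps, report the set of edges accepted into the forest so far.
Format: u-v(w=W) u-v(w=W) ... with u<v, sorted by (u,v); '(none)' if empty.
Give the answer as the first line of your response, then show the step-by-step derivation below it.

1-2(w=6) 1-3(w=9) 1-4(w=5) 5-6(w=3)

step 1: add edge 5-6 (w=3); MST = {5-6(w=3)}
step 2: add edge 1-4 (w=5); MST = {1-4(w=5) 5-6(w=3)}
step 3: add edge 1-2 (w=6); MST = {1-2(w=6) 1-4(w=5) 5-6(w=3)}
step 4: add edge 1-3 (w=9); MST = {1-2(w=6) 1-3(w=9) 1-4(w=5) 5-6(w=3)}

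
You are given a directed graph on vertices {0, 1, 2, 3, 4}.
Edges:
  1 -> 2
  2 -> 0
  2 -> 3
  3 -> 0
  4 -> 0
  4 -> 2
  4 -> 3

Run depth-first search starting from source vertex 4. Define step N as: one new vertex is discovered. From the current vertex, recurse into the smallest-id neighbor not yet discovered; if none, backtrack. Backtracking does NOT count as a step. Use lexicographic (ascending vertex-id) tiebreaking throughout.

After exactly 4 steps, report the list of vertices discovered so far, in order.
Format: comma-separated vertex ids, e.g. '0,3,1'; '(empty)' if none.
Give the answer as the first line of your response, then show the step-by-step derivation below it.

4,0,2,3

step 1: discover 4; path=4; order=4
step 2: discover 0; path=4>0; order=4,0
step 3: discover 2; path=4>2; order=4,0,2
step 4: discover 3; path=4>2>3; order=4,0,2,3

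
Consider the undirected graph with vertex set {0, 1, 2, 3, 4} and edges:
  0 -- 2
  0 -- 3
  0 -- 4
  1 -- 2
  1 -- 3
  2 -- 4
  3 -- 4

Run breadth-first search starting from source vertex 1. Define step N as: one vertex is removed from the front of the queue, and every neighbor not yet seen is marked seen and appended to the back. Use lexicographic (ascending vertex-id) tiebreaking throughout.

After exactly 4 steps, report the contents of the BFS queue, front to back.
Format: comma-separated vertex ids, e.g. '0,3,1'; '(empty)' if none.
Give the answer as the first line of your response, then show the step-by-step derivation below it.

4

step 1: dequeue 1; queue=[2,3]; order=1
step 2: dequeue 2; queue=[3,0,4]; order=1,2
step 3: dequeue 3; queue=[0,4]; order=1,2,3
step 4: dequeue 0; queue=[4]; order=1,2,3,0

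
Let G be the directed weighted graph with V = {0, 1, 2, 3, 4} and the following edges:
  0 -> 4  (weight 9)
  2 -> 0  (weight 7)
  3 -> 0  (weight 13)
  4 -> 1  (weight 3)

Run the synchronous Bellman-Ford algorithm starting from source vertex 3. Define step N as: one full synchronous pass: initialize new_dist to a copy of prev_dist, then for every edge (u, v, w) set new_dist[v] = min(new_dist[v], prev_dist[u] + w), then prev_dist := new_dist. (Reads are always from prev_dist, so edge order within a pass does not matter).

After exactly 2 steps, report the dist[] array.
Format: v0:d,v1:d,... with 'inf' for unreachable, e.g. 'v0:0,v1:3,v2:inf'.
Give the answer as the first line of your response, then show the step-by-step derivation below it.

v0:13,v1:inf,v2:inf,v3:0,v4:22

step 1: dist = v0:13,v1:inf,v2:inf,v3:0,v4:inf
step 2: dist = v0:13,v1:inf,v2:inf,v3:0,v4:22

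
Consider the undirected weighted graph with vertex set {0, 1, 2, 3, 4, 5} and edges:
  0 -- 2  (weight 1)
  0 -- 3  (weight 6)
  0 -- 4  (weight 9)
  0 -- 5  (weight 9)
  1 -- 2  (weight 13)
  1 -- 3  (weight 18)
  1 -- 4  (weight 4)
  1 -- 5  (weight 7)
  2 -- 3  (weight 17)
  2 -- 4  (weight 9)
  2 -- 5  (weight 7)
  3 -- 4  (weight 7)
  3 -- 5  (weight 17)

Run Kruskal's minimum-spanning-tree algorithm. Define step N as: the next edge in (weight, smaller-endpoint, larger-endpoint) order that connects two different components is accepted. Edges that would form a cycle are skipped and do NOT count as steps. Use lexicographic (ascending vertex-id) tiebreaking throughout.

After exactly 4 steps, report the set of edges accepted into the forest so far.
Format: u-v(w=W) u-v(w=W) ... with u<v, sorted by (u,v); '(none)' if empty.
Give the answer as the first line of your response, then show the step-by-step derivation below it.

0-2(w=1) 0-3(w=6) 1-4(w=4) 1-5(w=7)

step 1: add edge 0-2 (w=1); MST = {0-2(w=1)}
step 2: add edge 1-4 (w=4); MST = {0-2(w=1) 1-4(w=4)}
step 3: add edge 0-3 (w=6); MST = {0-2(w=1) 0-3(w=6) 1-4(w=4)}
step 4: add edge 1-5 (w=7); MST = {0-2(w=1) 0-3(w=6) 1-4(w=4) 1-5(w=7)}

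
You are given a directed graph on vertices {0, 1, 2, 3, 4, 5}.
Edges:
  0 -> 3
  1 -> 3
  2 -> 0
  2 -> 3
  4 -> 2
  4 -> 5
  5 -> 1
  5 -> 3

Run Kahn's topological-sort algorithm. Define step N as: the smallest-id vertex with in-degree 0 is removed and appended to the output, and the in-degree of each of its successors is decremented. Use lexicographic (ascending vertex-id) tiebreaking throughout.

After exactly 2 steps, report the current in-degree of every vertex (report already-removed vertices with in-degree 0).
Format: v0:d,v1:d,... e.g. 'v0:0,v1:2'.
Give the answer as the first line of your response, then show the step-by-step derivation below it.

v0:0,v1:1,v2:0,v3:3,v4:0,v5:0

step 1: output 4; order=[4]; indeg=(1,1,0,4,0,0)
step 2: output 2; order=[4,2]; indeg=(0,1,0,3,0,0)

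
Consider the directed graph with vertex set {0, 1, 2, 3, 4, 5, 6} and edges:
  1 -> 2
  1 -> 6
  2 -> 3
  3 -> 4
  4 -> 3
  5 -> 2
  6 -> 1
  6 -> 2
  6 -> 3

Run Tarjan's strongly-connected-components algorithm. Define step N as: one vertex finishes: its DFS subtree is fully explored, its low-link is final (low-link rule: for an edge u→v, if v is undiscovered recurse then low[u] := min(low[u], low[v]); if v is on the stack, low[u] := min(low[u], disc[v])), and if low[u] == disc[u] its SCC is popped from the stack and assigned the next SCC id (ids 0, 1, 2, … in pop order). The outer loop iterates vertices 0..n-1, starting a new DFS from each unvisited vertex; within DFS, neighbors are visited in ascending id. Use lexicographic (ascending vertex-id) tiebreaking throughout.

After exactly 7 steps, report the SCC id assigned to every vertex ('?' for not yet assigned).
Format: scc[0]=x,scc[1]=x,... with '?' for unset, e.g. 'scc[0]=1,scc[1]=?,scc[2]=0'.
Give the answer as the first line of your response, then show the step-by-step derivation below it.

scc[0]=0,scc[1]=3,scc[2]=2,scc[3]=1,scc[4]=1,scc[5]=4,scc[6]=3

step 1: low=(low[0]=0,low[1]=?,low[2]=?,low[3]=?,low[4]=?,low[5]=?,low[6]=?); scc=(scc[0]=0,scc[1]=?,scc[2]=?,scc[3]=?,scc[4]=?,scc[5]=?,scc[6]=?)
step 2: low=(low[0]=0,low[1]=1,low[2]=2,low[3]=3,low[4]=3,low[5]=?,low[6]=?); scc=(scc[0]=0,scc[1]=?,scc[2]=?,scc[3]=?,scc[4]=?,scc[5]=?,scc[6]=?)
step 3: low=(low[0]=0,low[1]=1,low[2]=2,low[3]=3,low[4]=3,low[5]=?,low[6]=?); scc=(scc[0]=0,scc[1]=?,scc[2]=?,scc[3]=1,scc[4]=1,scc[5]=?,scc[6]=?)
step 4: low=(low[0]=0,low[1]=1,low[2]=2,low[3]=3,low[4]=3,low[5]=?,low[6]=?); scc=(scc[0]=0,scc[1]=?,scc[2]=2,scc[3]=1,scc[4]=1,scc[5]=?,scc[6]=?)
step 5: low=(low[0]=0,low[1]=1,low[2]=2,low[3]=3,low[4]=3,low[5]=?,low[6]=1); scc=(scc[0]=0,scc[1]=?,scc[2]=2,scc[3]=1,scc[4]=1,scc[5]=?,scc[6]=?)
step 6: low=(low[0]=0,low[1]=1,low[2]=2,low[3]=3,low[4]=3,low[5]=?,low[6]=1); scc=(scc[0]=0,scc[1]=3,scc[2]=2,scc[3]=1,scc[4]=1,scc[5]=?,scc[6]=3)
step 7: low=(low[0]=0,low[1]=1,low[2]=2,low[3]=3,low[4]=3,low[5]=6,low[6]=1); scc=(scc[0]=0,scc[1]=3,scc[2]=2,scc[3]=1,scc[4]=1,scc[5]=4,scc[6]=3)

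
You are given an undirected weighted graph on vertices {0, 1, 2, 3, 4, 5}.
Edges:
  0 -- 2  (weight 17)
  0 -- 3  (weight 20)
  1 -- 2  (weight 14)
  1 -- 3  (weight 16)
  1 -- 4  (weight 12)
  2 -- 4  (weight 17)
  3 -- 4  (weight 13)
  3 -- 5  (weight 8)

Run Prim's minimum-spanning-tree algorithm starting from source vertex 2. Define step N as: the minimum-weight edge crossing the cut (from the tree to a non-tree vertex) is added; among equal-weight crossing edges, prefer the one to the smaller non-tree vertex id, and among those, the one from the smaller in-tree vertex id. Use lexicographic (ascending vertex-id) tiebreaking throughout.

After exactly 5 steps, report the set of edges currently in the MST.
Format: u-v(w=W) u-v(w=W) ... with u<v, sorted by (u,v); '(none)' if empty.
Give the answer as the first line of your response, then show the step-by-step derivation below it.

0-2(w=17) 1-2(w=14) 1-4(w=12) 3-4(w=13) 3-5(w=8)

step 1: add edge 1-2 (w=14); MST = {1-2(w=14)}
step 2: add edge 1-4 (w=12); MST = {1-2(w=14) 1-4(w=12)}
step 3: add edge 3-4 (w=13); MST = {1-2(w=14) 1-4(w=12) 3-4(w=13)}
step 4: add edge 3-5 (w=8); MST = {1-2(w=14) 1-4(w=12) 3-4(w=13) 3-5(w=8)}
step 5: add edge 0-2 (w=17); MST = {0-2(w=17) 1-2(w=14) 1-4(w=12) 3-4(w=13) 3-5(w=8)}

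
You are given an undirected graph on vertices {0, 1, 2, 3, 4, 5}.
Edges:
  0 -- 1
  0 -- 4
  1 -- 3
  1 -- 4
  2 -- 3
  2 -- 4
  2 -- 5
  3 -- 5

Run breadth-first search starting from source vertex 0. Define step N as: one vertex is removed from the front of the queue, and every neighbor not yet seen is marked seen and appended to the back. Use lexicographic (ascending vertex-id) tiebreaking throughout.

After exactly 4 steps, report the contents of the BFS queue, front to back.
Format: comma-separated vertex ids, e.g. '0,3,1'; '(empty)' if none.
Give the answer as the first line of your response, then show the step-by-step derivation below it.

2,5

step 1: dequeue 0; queue=[1,4]; order=0
step 2: dequeue 1; queue=[4,3]; order=0,1
step 3: dequeue 4; queue=[3,2]; order=0,1,4
step 4: dequeue 3; queue=[2,5]; order=0,1,4,3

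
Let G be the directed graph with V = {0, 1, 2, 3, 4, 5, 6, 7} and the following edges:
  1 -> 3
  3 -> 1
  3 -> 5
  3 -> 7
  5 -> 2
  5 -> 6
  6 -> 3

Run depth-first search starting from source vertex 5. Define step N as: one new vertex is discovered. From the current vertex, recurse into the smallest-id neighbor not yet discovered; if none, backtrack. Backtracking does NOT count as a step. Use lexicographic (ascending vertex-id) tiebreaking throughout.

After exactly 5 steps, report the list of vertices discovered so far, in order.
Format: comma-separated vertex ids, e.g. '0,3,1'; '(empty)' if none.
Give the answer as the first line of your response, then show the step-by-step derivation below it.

5,2,6,3,1

step 1: discover 5; path=5; order=5
step 2: discover 2; path=5>2; order=5,2
step 3: discover 6; path=5>6; order=5,2,6
step 4: discover 3; path=5>6>3; order=5,2,6,3
step 5: discover 1; path=5>6>3>1; order=5,2,6,3,1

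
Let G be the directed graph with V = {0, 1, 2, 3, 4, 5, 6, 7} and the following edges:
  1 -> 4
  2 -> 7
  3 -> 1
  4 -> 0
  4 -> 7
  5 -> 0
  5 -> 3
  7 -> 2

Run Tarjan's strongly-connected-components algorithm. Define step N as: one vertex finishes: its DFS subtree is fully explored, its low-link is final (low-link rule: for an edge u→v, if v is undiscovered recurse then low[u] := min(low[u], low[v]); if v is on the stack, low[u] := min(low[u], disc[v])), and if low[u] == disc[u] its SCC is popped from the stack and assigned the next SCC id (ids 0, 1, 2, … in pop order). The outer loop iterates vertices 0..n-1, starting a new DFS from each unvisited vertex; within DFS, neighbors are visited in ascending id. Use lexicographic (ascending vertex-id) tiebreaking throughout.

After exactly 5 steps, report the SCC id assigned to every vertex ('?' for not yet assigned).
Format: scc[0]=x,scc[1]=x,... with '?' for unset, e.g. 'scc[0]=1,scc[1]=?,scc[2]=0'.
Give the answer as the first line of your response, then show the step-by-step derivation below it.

scc[0]=0,scc[1]=3,scc[2]=1,scc[3]=?,scc[4]=2,scc[5]=?,scc[6]=?,scc[7]=1

step 1: low=(low[0]=0,low[1]=?,low[2]=?,low[3]=?,low[4]=?,low[5]=?,low[6]=?,low[7]=?); scc=(scc[0]=0,scc[1]=?,scc[2]=?,scc[3]=?,scc[4]=?,scc[5]=?,scc[6]=?,scc[7]=?)
step 2: low=(low[0]=0,low[1]=1,low[2]=3,low[3]=?,low[4]=2,low[5]=?,low[6]=?,low[7]=3); scc=(scc[0]=0,scc[1]=?,scc[2]=?,scc[3]=?,scc[4]=?,scc[5]=?,scc[6]=?,scc[7]=?)
step 3: low=(low[0]=0,low[1]=1,low[2]=3,low[3]=?,low[4]=2,low[5]=?,low[6]=?,low[7]=3); scc=(scc[0]=0,scc[1]=?,scc[2]=1,scc[3]=?,scc[4]=?,scc[5]=?,scc[6]=?,scc[7]=1)
step 4: low=(low[0]=0,low[1]=1,low[2]=3,low[3]=?,low[4]=2,low[5]=?,low[6]=?,low[7]=3); scc=(scc[0]=0,scc[1]=?,scc[2]=1,scc[3]=?,scc[4]=2,scc[5]=?,scc[6]=?,scc[7]=1)
step 5: low=(low[0]=0,low[1]=1,low[2]=3,low[3]=?,low[4]=2,low[5]=?,low[6]=?,low[7]=3); scc=(scc[0]=0,scc[1]=3,scc[2]=1,scc[3]=?,scc[4]=2,scc[5]=?,scc[6]=?,scc[7]=1)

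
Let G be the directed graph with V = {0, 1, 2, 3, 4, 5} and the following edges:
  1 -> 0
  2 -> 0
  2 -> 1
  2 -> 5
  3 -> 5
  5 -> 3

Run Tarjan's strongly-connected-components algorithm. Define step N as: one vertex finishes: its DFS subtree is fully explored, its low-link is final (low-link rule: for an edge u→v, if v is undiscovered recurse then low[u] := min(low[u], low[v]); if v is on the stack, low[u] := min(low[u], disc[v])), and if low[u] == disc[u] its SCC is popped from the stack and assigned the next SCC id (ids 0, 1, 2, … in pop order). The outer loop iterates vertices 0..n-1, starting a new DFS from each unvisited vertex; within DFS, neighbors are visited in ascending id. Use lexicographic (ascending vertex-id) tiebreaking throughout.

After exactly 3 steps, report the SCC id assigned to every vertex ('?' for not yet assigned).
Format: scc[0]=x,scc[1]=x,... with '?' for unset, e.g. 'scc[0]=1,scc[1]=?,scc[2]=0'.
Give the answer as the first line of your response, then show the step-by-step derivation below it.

scc[0]=0,scc[1]=1,scc[2]=?,scc[3]=?,scc[4]=?,scc[5]=?

step 1: low=(low[0]=0,low[1]=?,low[2]=?,low[3]=?,low[4]=?,low[5]=?); scc=(scc[0]=0,scc[1]=?,scc[2]=?,scc[3]=?,scc[4]=?,scc[5]=?)
step 2: low=(low[0]=0,low[1]=1,low[2]=?,low[3]=?,low[4]=?,low[5]=?); scc=(scc[0]=0,scc[1]=1,scc[2]=?,scc[3]=?,scc[4]=?,scc[5]=?)
step 3: low=(low[0]=0,low[1]=1,low[2]=2,low[3]=3,low[4]=?,low[5]=3); scc=(scc[0]=0,scc[1]=1,scc[2]=?,scc[3]=?,scc[4]=?,scc[5]=?)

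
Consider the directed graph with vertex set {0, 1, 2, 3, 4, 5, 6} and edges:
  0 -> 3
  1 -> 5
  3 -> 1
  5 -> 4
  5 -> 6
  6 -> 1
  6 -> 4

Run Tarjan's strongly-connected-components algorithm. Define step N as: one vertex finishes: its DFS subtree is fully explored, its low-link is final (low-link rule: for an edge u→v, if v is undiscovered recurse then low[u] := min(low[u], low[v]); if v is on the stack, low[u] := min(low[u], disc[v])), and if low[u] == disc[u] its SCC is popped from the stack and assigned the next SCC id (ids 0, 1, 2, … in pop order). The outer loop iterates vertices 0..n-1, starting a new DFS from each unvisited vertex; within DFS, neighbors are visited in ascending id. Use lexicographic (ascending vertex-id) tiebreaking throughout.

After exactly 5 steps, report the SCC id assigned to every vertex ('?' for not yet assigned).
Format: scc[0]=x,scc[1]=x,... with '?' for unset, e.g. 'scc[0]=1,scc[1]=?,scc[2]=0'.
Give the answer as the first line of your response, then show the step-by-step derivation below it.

scc[0]=?,scc[1]=1,scc[2]=?,scc[3]=2,scc[4]=0,scc[5]=1,scc[6]=1

step 1: low=(low[0]=0,low[1]=2,low[2]=?,low[3]=1,low[4]=4,low[5]=3,low[6]=?); scc=(scc[0]=?,scc[1]=?,scc[2]=?,scc[3]=?,scc[4]=0,scc[5]=?,scc[6]=?)
step 2: low=(low[0]=0,low[1]=2,low[2]=?,low[3]=1,low[4]=4,low[5]=3,low[6]=2); scc=(scc[0]=?,scc[1]=?,scc[2]=?,scc[3]=?,scc[4]=0,scc[5]=?,scc[6]=?)
step 3: low=(low[0]=0,low[1]=2,low[2]=?,low[3]=1,low[4]=4,low[5]=2,low[6]=2); scc=(scc[0]=?,scc[1]=?,scc[2]=?,scc[3]=?,scc[4]=0,scc[5]=?,scc[6]=?)
step 4: low=(low[0]=0,low[1]=2,low[2]=?,low[3]=1,low[4]=4,low[5]=2,low[6]=2); scc=(scc[0]=?,scc[1]=1,scc[2]=?,scc[3]=?,scc[4]=0,scc[5]=1,scc[6]=1)
step 5: low=(low[0]=0,low[1]=2,low[2]=?,low[3]=1,low[4]=4,low[5]=2,low[6]=2); scc=(scc[0]=?,scc[1]=1,scc[2]=?,scc[3]=2,scc[4]=0,scc[5]=1,scc[6]=1)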